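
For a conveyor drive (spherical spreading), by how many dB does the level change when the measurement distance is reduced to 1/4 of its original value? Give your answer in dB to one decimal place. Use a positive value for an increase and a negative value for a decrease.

Point-source spreading: ΔL = −20·log₁₀(r₂/r₁).
ΔL = −20·log₁₀(0.25) = +12.04 dB.

+12.0 dB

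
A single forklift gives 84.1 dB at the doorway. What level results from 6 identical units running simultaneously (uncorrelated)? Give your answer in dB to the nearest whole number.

92 dB

With 6 equal, uncorrelated contributions the intensity is 6× that of one unit, giving a rise of 10·log₁₀ 6.
L_total = 84.1 + 10·log₁₀(6) = 84.1 + 7.782 = 91.88 dB.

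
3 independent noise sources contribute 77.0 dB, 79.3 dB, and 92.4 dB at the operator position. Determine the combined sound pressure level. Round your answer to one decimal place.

92.7 dB

For uncorrelated sources the intensities add, so convert each level to linear form, sum, and take 10·log₁₀ of the total.
Σ 10^(L/10) = 10^(77.0/10) + 10^(79.3/10) + 10^(92.4/10) = 1.873e+09.
L_total = 10·log₁₀(1.873e+09) = 92.73 dB.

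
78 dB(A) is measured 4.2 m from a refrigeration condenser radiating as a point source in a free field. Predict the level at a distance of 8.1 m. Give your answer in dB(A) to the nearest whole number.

For a point source, L₂ = L₁ − 20·log₁₀(r₂/r₁).
L₂ = 78 − 20·log₁₀(8.1/4.2) = 78 − 5.705 = 72.30 dB(A).

72 dB(A)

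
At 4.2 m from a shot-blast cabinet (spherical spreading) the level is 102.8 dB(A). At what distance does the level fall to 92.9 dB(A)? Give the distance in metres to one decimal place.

The 9.9 dB drop corresponds to a distance ratio of 10^(9.9/20) for a point source.
r₂ = 4.2·10^((102.8−92.9)/20) = 4.2·10^(9.9/20) = 13.13 m.

13.1 m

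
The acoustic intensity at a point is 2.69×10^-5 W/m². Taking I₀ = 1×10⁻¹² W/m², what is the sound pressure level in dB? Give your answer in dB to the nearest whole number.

74 dB

I/I₀ = 2.69×10^-5/10⁻¹² = 2.69×10^7, and L = 10·log₁₀(I/I₀).
L = 10·(0.4298 + 7) = 74.30 dB.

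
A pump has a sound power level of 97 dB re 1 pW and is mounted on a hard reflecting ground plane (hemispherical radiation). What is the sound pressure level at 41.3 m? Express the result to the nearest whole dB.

57 dB

The power spreads over a hemisphere of area 2π·r², so L_p = L_w − 10·log₁₀(2π·r²).
2π·r² = 1.072e+04 m², 10·log₁₀ of that is 40.301 dB.
L_p = 97 − 40.301 = 56.70 dB.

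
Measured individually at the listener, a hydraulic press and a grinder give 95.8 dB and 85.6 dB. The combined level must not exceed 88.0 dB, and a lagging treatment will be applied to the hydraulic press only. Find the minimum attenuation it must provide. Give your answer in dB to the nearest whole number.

Fixed contribution from the other source: Σ 10^(L/10) = 10^(85.6/10) = 3.631e+08 (85.60 dB).
The limit corresponds to 10^(88.0/10) = 6.310e+08; subtracting the fixed part leaves 2.679e+08 for the hydraulic press, i.e. 84.28 dB.
Required insertion loss = 95.8 − 84.28 = 11.52 dB.

12 dB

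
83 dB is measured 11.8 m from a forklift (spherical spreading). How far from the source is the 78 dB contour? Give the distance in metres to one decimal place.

For a point source L₁ − L₂ = 20·log₁₀(r₂/r₁), so r₂ = r₁·10^((L₁−L₂)/20).
r₂ = 11.8·10^((83−78)/20) = 11.8·10^(5.0/20) = 20.98 m.

21.0 m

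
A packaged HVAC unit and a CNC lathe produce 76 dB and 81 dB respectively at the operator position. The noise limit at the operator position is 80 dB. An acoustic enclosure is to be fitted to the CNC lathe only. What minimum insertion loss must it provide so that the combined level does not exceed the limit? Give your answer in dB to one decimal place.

Fixed contribution from the other source: Σ 10^(L/10) = 10^(76/10) = 3.981e+07 (76.00 dB).
To meet 80 dB overall, the treated CNC lathe may contribute at most 10^(80/10) − 3.981e+07 = 6.019e+07, i.e. 77.80 dB.
So the CNC lathe must be reduced from 81 to 77.80 dB: IL = 3.20 dB.

3.2 dB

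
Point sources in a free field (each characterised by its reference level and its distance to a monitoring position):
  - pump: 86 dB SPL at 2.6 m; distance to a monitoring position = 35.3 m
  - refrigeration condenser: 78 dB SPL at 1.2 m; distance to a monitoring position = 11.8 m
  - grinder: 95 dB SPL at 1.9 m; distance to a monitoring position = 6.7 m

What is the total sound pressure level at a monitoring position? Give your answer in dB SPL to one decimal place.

Propagate each source to the receiver with L = L_ref − 20·log₁₀(r/r_ref), then add intensities.
pump: 86 − 20·log₁₀(35.3/2.6) = 86 − 22.66 = 63.34 dB SPL.
refrigeration condenser: 78 − 20·log₁₀(11.8/1.2) = 78 − 19.85 = 58.15 dB SPL.
grinder: 95 − 20·log₁₀(6.7/1.9) = 95 − 10.95 = 84.05 dB SPL.
Σ 10^(L/10) = 2.571e+08 → L_total = 10·log₁₀(2.571e+08) = 84.10 dB SPL.

84.1 dB SPL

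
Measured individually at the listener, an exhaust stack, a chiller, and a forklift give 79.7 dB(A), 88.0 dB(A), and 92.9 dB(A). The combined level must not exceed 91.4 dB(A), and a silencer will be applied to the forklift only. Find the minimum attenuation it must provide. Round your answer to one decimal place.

The untreated sources together contribute 10^(79.7/10) + 10^(88.0/10) = 7.243e+08, i.e. 88.60 dB(A).
To meet 91.4 dB(A) overall, the treated forklift may contribute at most 10^(91.4/10) − 7.243e+08 = 6.561e+08, i.e. 88.17 dB(A).
So the forklift must be reduced from 92.9 to 88.17 dB(A): IL = 4.73 dB.

4.7 dB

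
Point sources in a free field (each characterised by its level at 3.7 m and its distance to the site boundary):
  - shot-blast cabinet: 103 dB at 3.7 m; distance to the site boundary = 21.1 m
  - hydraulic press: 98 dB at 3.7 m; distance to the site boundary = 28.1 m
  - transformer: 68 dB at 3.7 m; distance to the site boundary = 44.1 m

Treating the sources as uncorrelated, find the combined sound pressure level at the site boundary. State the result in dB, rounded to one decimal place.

88.6 dB

First find each source's level at the receiver (point-source: −20·log₁₀(r/r_ref)), then combine on an intensity basis.
shot-blast cabinet: 103 − 20·log₁₀(21.1/3.7) = 103 − 15.12 = 87.88 dB.
hydraulic press: 98 − 20·log₁₀(28.1/3.7) = 98 − 17.61 = 80.39 dB.
transformer: 68 − 20·log₁₀(44.1/3.7) = 68 − 21.52 = 46.48 dB.
Σ 10^(L/10) = 7.230e+08 → L_total = 10·log₁₀(7.230e+08) = 88.59 dB.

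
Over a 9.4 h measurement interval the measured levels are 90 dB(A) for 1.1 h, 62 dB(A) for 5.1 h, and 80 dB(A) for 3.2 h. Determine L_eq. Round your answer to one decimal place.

The energy average is taken in the linear domain: L_eq = 10·log₁₀[(Σ tᵢ·10^(Lᵢ/10))/T], T = 9.4 h.
Σ tᵢ·10^(Lᵢ/10) = 1.1·10^(90/10) + 5.1·10^(62/10) + 3.2·10^(80/10) = 1.428e+09.
L_eq = 10·log₁₀(1.428e+09/9.4) = 81.82 dB(A).

81.8 dB(A)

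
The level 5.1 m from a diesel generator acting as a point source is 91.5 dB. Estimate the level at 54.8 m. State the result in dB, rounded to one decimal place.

Spherical spreading from a point source gives a 20·log₁₀(r₂/r₁) drop.
L₂ = 91.5 − 20·log₁₀(54.8/5.1) = 91.5 − 20.624 = 70.88 dB.

70.9 dB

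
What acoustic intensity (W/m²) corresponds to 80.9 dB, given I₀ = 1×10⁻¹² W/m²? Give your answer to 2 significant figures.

0.00012 W/m²

I = I₀·10^(L/10) = 10⁻¹² × 10^(80.9/10) = 10^(-3.910).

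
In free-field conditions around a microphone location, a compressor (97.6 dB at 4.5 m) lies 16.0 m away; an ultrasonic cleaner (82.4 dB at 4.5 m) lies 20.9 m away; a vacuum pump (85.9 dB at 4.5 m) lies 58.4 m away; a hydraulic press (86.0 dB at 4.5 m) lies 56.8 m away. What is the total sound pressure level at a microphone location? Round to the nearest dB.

First find each source's level at the receiver (point-source: −20·log₁₀(r/r_ref)), then combine on an intensity basis.
compressor: 97.6 − 20·log₁₀(16.0/4.5) = 97.6 − 11.02 = 86.58 dB.
ultrasonic cleaner: 82.4 − 20·log₁₀(20.9/4.5) = 82.4 − 13.34 = 69.06 dB.
vacuum pump: 85.9 − 20·log₁₀(58.4/4.5) = 85.9 − 22.26 = 63.64 dB.
hydraulic press: 86.0 − 20·log₁₀(56.8/4.5) = 86.0 − 22.02 = 63.98 dB.
Σ 10^(L/10) = 4.680e+08 → L_total = 10·log₁₀(4.680e+08) = 86.70 dB.

87 dB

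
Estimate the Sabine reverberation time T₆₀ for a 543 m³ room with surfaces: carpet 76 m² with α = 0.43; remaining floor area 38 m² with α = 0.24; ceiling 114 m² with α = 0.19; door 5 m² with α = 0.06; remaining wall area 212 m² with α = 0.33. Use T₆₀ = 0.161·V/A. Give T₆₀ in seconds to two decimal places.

A = Σ Sᵢαᵢ = 76·0.43 + 38·0.24 + 114·0.19 + 5·0.06 + 212·0.33 = 133.72 m².
T₆₀ = 0.161·V/A = 0.161·543/133.72 = 0.654 s.

0.65 s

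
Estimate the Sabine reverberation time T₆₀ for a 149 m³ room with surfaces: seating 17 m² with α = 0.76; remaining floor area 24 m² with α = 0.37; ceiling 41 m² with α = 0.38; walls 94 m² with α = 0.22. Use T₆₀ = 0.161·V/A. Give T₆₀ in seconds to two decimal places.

0.41 s

A = Σ Sᵢαᵢ = 17·0.76 + 24·0.37 + 41·0.38 + 94·0.22 = 58.06 m².
T₆₀ = 0.161 × 149 / 58.06 = 0.413 s.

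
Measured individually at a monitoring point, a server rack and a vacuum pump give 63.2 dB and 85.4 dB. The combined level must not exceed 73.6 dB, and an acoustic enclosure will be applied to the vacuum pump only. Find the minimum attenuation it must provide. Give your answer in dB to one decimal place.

Everything except the vacuum pump sums to 10^(63.2/10) = 2.089e+06 in linear terms, 63.20 dB.
To meet 73.6 dB overall, the treated vacuum pump may contribute at most 10^(73.6/10) − 2.089e+06 = 2.082e+07, i.e. 73.18 dB.
So the vacuum pump must be reduced from 85.4 to 73.18 dB: IL = 12.22 dB.

12.2 dB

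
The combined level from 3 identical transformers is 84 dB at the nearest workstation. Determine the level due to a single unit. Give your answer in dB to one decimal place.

79.2 dB

Dividing the total intensity by 3 lowers the level by 10·log₁₀ 3 = 4.771 dB: L₁ = 84 − 4.771.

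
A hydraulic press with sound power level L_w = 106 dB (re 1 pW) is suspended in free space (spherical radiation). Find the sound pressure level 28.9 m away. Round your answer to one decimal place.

L_p = L_w − 10·log₁₀(4π·r²) with r = 28.9 m.
4π·r² = 1.05e+04 m², 10·log₁₀ of that is 40.210 dB.
L_p = 106 − 40.210 = 65.79 dB.

65.8 dB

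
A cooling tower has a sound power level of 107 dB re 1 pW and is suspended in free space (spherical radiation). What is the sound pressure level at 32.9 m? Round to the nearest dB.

66 dB

The power spreads over a sphere of area 4π·r², so L_p = L_w − 10·log₁₀(4π·r²).
4π·r² = 1.36e+04 m², 10·log₁₀ of that is 41.336 dB.
L_p = 107 − 41.336 = 65.66 dB.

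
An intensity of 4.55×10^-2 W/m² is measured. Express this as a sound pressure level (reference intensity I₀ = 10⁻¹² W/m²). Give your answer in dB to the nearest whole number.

I/I₀ = 4.55×10^-2/10⁻¹² = 4.55×10^10, and L = 10·log₁₀(I/I₀).
L = 10·(0.6580 + 10) = 106.58 dB.

107 dB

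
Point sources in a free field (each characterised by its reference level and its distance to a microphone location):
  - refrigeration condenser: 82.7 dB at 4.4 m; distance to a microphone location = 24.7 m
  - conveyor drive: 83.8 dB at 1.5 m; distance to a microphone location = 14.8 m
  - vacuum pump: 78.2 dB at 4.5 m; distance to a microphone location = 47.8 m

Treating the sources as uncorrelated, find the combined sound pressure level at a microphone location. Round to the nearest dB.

First find each source's level at the receiver (point-source: −20·log₁₀(r/r_ref)), then combine on an intensity basis.
refrigeration condenser: 82.7 − 20·log₁₀(24.7/4.4) = 82.7 − 14.98 = 67.72 dB.
conveyor drive: 83.8 − 20·log₁₀(14.8/1.5) = 83.8 − 19.88 = 63.92 dB.
vacuum pump: 78.2 − 20·log₁₀(47.8/4.5) = 78.2 − 20.52 = 57.68 dB.
Σ 10^(L/10) = 8.959e+06 → L_total = 10·log₁₀(8.959e+06) = 69.52 dB.

70 dB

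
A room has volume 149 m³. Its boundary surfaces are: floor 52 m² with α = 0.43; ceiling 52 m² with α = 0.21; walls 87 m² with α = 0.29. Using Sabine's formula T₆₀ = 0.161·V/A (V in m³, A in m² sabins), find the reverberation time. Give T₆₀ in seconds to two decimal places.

0.41 s

Summing Sᵢαᵢ: 52·0.43 + 52·0.21 + 87·0.29 = 58.51 m².
T₆₀ = 0.161 × 149 / 58.51 = 0.410 s.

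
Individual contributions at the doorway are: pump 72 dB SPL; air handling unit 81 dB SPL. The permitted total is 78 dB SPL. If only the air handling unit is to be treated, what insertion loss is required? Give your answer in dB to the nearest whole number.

The untreated sources together contribute 10^(72/10) = 1.585e+07, i.e. 72.00 dB SPL.
The limit corresponds to 10^(78/10) = 6.310e+07; subtracting the fixed part leaves 4.725e+07 for the air handling unit, i.e. 76.74 dB SPL.
So the air handling unit must be reduced from 81 to 76.74 dB SPL: IL = 4.26 dB.

4 dB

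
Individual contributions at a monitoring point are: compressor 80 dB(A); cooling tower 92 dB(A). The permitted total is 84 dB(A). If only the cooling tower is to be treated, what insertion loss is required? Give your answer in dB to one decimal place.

10.2 dB

The untreated sources together contribute 10^(80/10) = 1.000e+08, i.e. 80.00 dB(A).
The limit corresponds to 10^(84/10) = 2.512e+08; subtracting the fixed part leaves 1.512e+08 for the cooling tower, i.e. 81.80 dB(A).
So the cooling tower must be reduced from 92 to 81.80 dB(A): IL = 10.20 dB.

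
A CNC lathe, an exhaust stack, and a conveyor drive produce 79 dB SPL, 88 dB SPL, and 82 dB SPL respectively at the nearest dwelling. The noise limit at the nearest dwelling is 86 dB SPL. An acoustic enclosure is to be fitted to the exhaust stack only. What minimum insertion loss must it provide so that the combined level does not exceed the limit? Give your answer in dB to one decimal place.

6.0 dB

Everything except the exhaust stack sums to 10^(79/10) + 10^(82/10) = 2.379e+08 in linear terms, 83.76 dB SPL.
To meet 86 dB SPL overall, the treated exhaust stack may contribute at most 10^(86/10) − 2.379e+08 = 1.602e+08, i.e. 82.05 dB SPL.
So the exhaust stack must be reduced from 88 to 82.05 dB SPL: IL = 5.95 dB.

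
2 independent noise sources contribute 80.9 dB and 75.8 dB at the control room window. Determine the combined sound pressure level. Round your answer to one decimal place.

82.1 dB

For uncorrelated sources the intensities add, so convert each level to linear form, sum, and take 10·log₁₀ of the total.
Σ 10^(L/10) = 10^(80.9/10) + 10^(75.8/10) = 1.610e+08.
L_total = 10·log₁₀(1.610e+08) = 82.07 dB.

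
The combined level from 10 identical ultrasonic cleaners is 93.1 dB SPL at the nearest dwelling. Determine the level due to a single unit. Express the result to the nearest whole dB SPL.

83 dB SPL

10 equal contributions raise the level by 10·log₁₀ 10 = 10.000 dB, so each unit alone gives 93.1 − 10.000.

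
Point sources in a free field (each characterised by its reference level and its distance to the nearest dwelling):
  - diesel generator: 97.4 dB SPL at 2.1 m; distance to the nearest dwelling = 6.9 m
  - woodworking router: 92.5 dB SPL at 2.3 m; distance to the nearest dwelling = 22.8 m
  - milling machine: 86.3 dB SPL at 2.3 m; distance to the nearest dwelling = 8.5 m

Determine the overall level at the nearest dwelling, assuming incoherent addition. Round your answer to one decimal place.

87.5 dB SPL

Propagate each source to the receiver with L = L_ref − 20·log₁₀(r/r_ref), then add intensities.
diesel generator: 97.4 − 20·log₁₀(6.9/2.1) = 97.4 − 10.33 = 87.07 dB SPL.
woodworking router: 92.5 − 20·log₁₀(22.8/2.3) = 92.5 − 19.92 = 72.58 dB SPL.
milling machine: 86.3 − 20·log₁₀(8.5/2.3) = 86.3 − 11.35 = 74.95 dB SPL.
Σ 10^(L/10) = 5.584e+08 → L_total = 10·log₁₀(5.584e+08) = 87.47 dB SPL.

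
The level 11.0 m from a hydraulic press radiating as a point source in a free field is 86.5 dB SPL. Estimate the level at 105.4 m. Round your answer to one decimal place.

For a point source, L₂ = L₁ − 20·log₁₀(r₂/r₁).
L₂ = 86.5 − 20·log₁₀(105.4/11.0) = 86.5 − 19.629 = 66.87 dB SPL.

66.9 dB SPL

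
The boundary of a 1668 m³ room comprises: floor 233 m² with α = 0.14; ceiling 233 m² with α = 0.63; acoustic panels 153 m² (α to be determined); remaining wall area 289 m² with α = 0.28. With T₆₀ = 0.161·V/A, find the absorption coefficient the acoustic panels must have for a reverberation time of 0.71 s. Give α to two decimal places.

0.77

From T₆₀ = 0.161·V/A, the target T₆₀ = 0.71 s needs A = 0.161·1668/0.71 = 378.24 m².
Absorption from the other surfaces = 233·0.14 + 233·0.63 + 289·0.28 = 260.33 m², so the acoustic panels must supply 117.91 m² over 153 m².
α = 117.91/153 = 0.771.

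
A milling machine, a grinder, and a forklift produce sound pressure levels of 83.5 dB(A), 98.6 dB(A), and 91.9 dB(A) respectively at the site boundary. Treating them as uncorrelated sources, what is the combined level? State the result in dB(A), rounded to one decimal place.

99.6 dB(A)

Incoherent sources combine by intensity addition: L_total = 10·log₁₀(Σ 10^(L_i/10)).
Σ 10^(L/10) = 10^(83.5/10) + 10^(98.6/10) + 10^(91.9/10) = 9.017e+09.
L_total = 10·log₁₀(9.017e+09) = 99.55 dB(A).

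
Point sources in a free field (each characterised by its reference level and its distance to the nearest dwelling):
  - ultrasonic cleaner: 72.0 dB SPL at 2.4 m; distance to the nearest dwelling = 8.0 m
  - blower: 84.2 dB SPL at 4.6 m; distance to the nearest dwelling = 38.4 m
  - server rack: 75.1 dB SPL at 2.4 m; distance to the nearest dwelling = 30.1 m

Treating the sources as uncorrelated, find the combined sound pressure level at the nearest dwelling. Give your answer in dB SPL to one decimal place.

67.3 dB SPL

Apply inverse-square spreading to bring every level to the receiver, then sum 10^(L/10).
ultrasonic cleaner: 72.0 − 20·log₁₀(8.0/2.4) = 72.0 − 10.46 = 61.54 dB SPL.
blower: 84.2 − 20·log₁₀(38.4/4.6) = 84.2 − 18.43 = 65.77 dB SPL.
server rack: 75.1 − 20·log₁₀(30.1/2.4) = 75.1 − 21.97 = 53.13 dB SPL.
Σ 10^(L/10) = 5.407e+06 → L_total = 10·log₁₀(5.407e+06) = 67.33 dB SPL.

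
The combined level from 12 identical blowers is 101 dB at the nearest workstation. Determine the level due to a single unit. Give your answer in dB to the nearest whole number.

Dividing the total intensity by 12 lowers the level by 10·log₁₀ 12 = 10.792 dB: L₁ = 101 − 10.792.

90 dB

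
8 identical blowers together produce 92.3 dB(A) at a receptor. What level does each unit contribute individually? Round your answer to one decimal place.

For N identical incoherent sources L_total = L₁ + 10·log₁₀ N, so L₁ = 92.3 − 10·log₁₀(8) = 92.3 − 9.031.

83.3 dB(A)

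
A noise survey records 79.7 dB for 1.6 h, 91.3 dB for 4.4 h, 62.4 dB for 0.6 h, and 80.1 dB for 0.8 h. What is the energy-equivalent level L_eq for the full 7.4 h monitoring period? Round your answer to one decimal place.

The energy average is taken in the linear domain: L_eq = 10·log₁₀[(Σ tᵢ·10^(Lᵢ/10))/T], T = 7.4 h.
Σ tᵢ·10^(Lᵢ/10) = 1.6·10^(79.7/10) + 4.4·10^(91.3/10) + 0.6·10^(62.4/10) + 0.8·10^(80.1/10) = 6.168e+09.
L_eq = 10·log₁₀(6.168e+09/7.4) = 89.21 dB.

89.2 dB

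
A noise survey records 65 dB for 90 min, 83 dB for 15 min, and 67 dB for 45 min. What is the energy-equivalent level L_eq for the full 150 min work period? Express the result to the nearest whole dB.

Weight each interval's intensity by its duration and average over T = 150 min:
Σ tᵢ·10^(Lᵢ/10) = 90·10^(65/10) + 15·10^(83/10) + 45·10^(67/10) = 3.503e+09.
L_eq = 10·log₁₀(3.503e+09/150) = 73.68 dB.

74 dB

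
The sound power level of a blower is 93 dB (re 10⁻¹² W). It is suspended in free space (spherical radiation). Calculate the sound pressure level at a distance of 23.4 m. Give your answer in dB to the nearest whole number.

55 dB

The power spreads over a sphere of area 4π·r², so L_p = L_w − 10·log₁₀(4π·r²).
4π·r² = 6881 m², 10·log₁₀ of that is 38.376 dB.
L_p = 93 − 38.376 = 54.62 dB.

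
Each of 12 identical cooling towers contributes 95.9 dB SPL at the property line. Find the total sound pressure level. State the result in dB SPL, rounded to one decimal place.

L_total = L₁ + 10·log₁₀ N for N identical incoherent sources.
L_total = 95.9 + 10·log₁₀(12) = 95.9 + 10.792 = 106.69 dB SPL.

106.7 dB SPL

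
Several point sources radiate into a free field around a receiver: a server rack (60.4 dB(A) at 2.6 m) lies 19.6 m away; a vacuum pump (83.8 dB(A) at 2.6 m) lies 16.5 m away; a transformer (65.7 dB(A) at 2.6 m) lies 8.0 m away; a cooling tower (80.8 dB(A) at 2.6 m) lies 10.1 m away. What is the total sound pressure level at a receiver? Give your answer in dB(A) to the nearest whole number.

72 dB(A)

First find each source's level at the receiver (point-source: −20·log₁₀(r/r_ref)), then combine on an intensity basis.
server rack: 60.4 − 20·log₁₀(19.6/2.6) = 60.4 − 17.55 = 42.85 dB(A).
vacuum pump: 83.8 − 20·log₁₀(16.5/2.6) = 83.8 − 16.05 = 67.75 dB(A).
transformer: 65.7 − 20·log₁₀(8.0/2.6) = 65.7 − 9.76 = 55.94 dB(A).
cooling tower: 80.8 − 20·log₁₀(10.1/2.6) = 80.8 − 11.79 = 69.01 dB(A).
Σ 10^(L/10) = 1.434e+07 → L_total = 10·log₁₀(1.434e+07) = 71.56 dB(A).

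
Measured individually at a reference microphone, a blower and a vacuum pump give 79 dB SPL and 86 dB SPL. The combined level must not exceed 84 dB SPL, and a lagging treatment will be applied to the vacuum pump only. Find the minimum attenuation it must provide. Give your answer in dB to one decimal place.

The untreated sources together contribute 10^(79/10) = 7.943e+07, i.e. 79.00 dB SPL.
To meet 84 dB SPL overall, the treated vacuum pump may contribute at most 10^(84/10) − 7.943e+07 = 1.718e+08, i.e. 82.35 dB SPL.
So the vacuum pump must be reduced from 86 to 82.35 dB SPL: IL = 3.65 dB.

3.7 dB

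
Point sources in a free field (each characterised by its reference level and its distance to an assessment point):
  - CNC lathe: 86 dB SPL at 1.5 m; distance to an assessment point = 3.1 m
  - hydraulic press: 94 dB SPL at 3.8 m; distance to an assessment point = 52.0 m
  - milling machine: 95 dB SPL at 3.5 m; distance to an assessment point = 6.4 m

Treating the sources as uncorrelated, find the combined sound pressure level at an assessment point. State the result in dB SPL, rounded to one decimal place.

First find each source's level at the receiver (point-source: −20·log₁₀(r/r_ref)), then combine on an intensity basis.
CNC lathe: 86 − 20·log₁₀(3.1/1.5) = 86 − 6.31 = 79.69 dB SPL.
hydraulic press: 94 − 20·log₁₀(52.0/3.8) = 94 − 22.72 = 71.28 dB SPL.
milling machine: 95 − 20·log₁₀(6.4/3.5) = 95 − 5.24 = 89.76 dB SPL.
Σ 10^(L/10) = 1.052e+09 → L_total = 10·log₁₀(1.052e+09) = 90.22 dB SPL.

90.2 dB SPL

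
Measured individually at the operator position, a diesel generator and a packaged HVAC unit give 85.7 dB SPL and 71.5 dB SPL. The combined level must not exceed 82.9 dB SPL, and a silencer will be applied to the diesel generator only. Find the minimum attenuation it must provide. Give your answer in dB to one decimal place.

3.1 dB

Fixed contribution from the other source: Σ 10^(L/10) = 10^(71.5/10) = 1.413e+07 (71.50 dB SPL).
To meet 82.9 dB SPL overall, the treated diesel generator may contribute at most 10^(82.9/10) − 1.413e+07 = 1.809e+08, i.e. 82.57 dB SPL.
Required insertion loss = 85.7 − 82.57 = 3.13 dB.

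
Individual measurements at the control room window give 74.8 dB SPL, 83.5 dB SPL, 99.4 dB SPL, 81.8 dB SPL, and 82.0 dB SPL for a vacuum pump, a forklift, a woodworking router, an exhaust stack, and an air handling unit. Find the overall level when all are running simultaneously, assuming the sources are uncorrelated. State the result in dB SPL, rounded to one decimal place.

99.7 dB SPL

Incoherent sources combine by intensity addition: L_total = 10·log₁₀(Σ 10^(L_i/10)).
Σ 10^(L/10) = 10^(74.8/10) + 10^(83.5/10) + 10^(99.4/10) + 10^(81.8/10) + 10^(82.0/10) = 9.274e+09.
L_total = 10·log₁₀(9.274e+09) = 99.67 dB SPL.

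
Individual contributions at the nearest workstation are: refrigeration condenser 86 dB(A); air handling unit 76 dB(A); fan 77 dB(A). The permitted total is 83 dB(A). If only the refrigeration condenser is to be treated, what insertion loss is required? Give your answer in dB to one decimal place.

Everything except the refrigeration condenser sums to 10^(76/10) + 10^(77/10) = 8.993e+07 in linear terms, 79.54 dB(A).
The limit corresponds to 10^(83/10) = 1.995e+08; subtracting the fixed part leaves 1.096e+08 for the refrigeration condenser, i.e. 80.40 dB(A).
Required insertion loss = 86 − 80.40 = 5.60 dB.

5.6 dB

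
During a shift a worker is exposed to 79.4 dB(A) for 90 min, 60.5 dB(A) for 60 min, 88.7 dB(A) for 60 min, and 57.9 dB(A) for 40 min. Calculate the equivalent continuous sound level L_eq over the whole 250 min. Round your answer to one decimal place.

83.2 dB(A)

L_eq = 10·log₁₀[(1/T)·Σ tᵢ·10^(Lᵢ/10)] with T = 250 min.
Σ tᵢ·10^(Lᵢ/10) = 90·10^(79.4/10) + 60·10^(60.5/10) + 60·10^(88.7/10) + 40·10^(57.9/10) = 5.241e+10.
L_eq = 10·log₁₀(5.241e+10/250) = 83.21 dB(A).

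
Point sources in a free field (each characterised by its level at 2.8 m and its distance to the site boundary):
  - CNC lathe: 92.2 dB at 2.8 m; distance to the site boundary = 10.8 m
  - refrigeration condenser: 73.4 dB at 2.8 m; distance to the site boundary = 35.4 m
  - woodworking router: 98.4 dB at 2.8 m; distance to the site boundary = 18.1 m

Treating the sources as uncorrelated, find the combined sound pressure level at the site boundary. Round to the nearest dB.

Propagate each source to the receiver with L = L_ref − 20·log₁₀(r/r_ref), then add intensities.
CNC lathe: 92.2 − 20·log₁₀(10.8/2.8) = 92.2 − 11.73 = 80.47 dB.
refrigeration condenser: 73.4 − 20·log₁₀(35.4/2.8) = 73.4 − 22.04 = 51.36 dB.
woodworking router: 98.4 − 20·log₁₀(18.1/2.8) = 98.4 − 16.21 = 82.19 dB.
Σ 10^(L/10) = 2.772e+08 → L_total = 10·log₁₀(2.772e+08) = 84.43 dB.

84 dB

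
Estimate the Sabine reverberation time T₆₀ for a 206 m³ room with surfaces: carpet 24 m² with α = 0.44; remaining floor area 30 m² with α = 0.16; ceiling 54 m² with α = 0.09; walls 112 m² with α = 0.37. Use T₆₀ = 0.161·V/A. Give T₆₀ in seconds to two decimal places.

0.54 s

Total absorption A = 24·0.44 + 30·0.16 + 54·0.09 + 112·0.37 = 61.66 m² sabins.
T₆₀ = 0.161 × 206 / 61.66 = 0.538 s.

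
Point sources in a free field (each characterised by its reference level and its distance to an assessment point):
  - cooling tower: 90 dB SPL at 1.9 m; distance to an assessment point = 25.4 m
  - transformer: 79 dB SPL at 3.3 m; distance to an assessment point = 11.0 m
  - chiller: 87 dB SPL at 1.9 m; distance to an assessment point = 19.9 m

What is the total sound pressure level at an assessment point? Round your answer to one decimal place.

72.4 dB SPL

Propagate each source to the receiver with L = L_ref − 20·log₁₀(r/r_ref), then add intensities.
cooling tower: 90 − 20·log₁₀(25.4/1.9) = 90 − 22.52 = 67.48 dB SPL.
transformer: 79 − 20·log₁₀(11.0/3.3) = 79 − 10.46 = 68.54 dB SPL.
chiller: 87 − 20·log₁₀(19.9/1.9) = 87 − 20.40 = 66.60 dB SPL.
Σ 10^(L/10) = 1.731e+07 → L_total = 10·log₁₀(1.731e+07) = 72.38 dB SPL.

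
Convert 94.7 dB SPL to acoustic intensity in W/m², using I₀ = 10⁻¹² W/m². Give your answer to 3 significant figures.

0.00295 W/m²

L = 10·log₁₀(I/I₀) ⇒ I = I₀·10^(L/10) = 10⁻¹² × 10^9.47.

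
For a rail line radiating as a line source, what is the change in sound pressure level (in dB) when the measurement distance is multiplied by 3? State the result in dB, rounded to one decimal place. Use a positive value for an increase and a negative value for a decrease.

-4.8 dB

With cylindrical spreading the level changes by −10·log₁₀(r₂/r₁).
ΔL = −10·log₁₀(3) = -4.77 dB.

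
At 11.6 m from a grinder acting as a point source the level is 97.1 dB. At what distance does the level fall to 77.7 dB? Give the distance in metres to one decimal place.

108.3 m

The 19.4 dB drop corresponds to a distance ratio of 10^(19.4/20) for a point source.
r₂ = 11.6·10^((97.1−77.7)/20) = 11.6·10^(19.4/20) = 108.26 m.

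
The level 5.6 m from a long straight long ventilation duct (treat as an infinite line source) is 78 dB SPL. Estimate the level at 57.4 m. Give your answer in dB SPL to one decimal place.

67.9 dB SPL

Cylindrical spreading from a line source gives a 10·log₁₀(r₂/r₁) drop.
L₂ = 78 − 10·log₁₀(57.4/5.6) = 78 − 10.107 = 67.89 dB SPL.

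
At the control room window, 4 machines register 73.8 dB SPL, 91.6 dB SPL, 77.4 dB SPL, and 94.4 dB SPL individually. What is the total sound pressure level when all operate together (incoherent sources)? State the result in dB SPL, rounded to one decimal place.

96.3 dB SPL

For uncorrelated sources the intensities add, so convert each level to linear form, sum, and take 10·log₁₀ of the total.
Σ 10^(L/10) = 10^(73.8/10) + 10^(91.6/10) + 10^(77.4/10) + 10^(94.4/10) = 4.279e+09.
L_total = 10·log₁₀(4.279e+09) = 96.31 dB SPL.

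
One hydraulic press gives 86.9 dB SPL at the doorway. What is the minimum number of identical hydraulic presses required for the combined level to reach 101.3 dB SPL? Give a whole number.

28

Need L₁ + 10·log₁₀ N ≥ 101.3, i.e. log₁₀ N ≥ 1.44.
N ≥ 10^(14.4/10) = 27.542, so N = 28.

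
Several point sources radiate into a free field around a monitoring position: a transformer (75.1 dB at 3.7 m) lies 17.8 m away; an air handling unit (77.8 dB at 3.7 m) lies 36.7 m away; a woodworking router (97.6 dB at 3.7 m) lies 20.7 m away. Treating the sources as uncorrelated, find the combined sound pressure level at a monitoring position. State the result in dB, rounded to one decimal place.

82.7 dB

Propagate each source to the receiver with L = L_ref − 20·log₁₀(r/r_ref), then add intensities.
transformer: 75.1 − 20·log₁₀(17.8/3.7) = 75.1 − 13.64 = 61.46 dB.
air handling unit: 77.8 − 20·log₁₀(36.7/3.7) = 77.8 − 19.93 = 57.87 dB.
woodworking router: 97.6 − 20·log₁₀(20.7/3.7) = 97.6 − 14.96 = 82.64 dB.
Σ 10^(L/10) = 1.859e+08 → L_total = 10·log₁₀(1.859e+08) = 82.69 dB.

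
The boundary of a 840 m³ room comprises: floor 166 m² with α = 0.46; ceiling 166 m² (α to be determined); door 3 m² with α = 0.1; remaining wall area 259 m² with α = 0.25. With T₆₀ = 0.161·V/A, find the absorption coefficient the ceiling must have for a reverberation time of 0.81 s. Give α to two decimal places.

A = 0.161·V/T₆₀ = 0.161·840/0.81 = 166.96 m² sabins.
Absorption from the other surfaces = 166·0.46 + 3·0.1 + 259·0.25 = 141.41 m², so the ceiling must supply 25.55 m² over 166 m².
α = 25.55/166 = 0.154.

0.15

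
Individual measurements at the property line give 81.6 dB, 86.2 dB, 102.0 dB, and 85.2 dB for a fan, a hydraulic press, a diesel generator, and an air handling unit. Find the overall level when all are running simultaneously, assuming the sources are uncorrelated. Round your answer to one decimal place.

102.2 dB

Incoherent sources combine by intensity addition: L_total = 10·log₁₀(Σ 10^(L_i/10)).
Σ 10^(L/10) = 10^(81.6/10) + 10^(86.2/10) + 10^(102.0/10) + 10^(85.2/10) = 1.674e+10.
L_total = 10·log₁₀(1.674e+10) = 102.24 dB.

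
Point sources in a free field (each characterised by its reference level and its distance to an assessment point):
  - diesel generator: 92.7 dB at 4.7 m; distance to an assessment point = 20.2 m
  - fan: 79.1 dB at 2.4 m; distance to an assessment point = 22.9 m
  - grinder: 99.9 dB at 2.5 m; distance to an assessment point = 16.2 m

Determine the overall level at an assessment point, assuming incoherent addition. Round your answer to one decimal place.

Propagate each source to the receiver with L = L_ref − 20·log₁₀(r/r_ref), then add intensities.
diesel generator: 92.7 − 20·log₁₀(20.2/4.7) = 92.7 − 12.67 = 80.03 dB.
fan: 79.1 − 20·log₁₀(22.9/2.4) = 79.1 − 19.59 = 59.51 dB.
grinder: 99.9 − 20·log₁₀(16.2/2.5) = 99.9 − 16.23 = 83.67 dB.
Σ 10^(L/10) = 3.344e+08 → L_total = 10·log₁₀(3.344e+08) = 85.24 dB.

85.2 dB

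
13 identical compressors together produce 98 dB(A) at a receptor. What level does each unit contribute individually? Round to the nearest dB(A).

87 dB(A)

Dividing the total intensity by 13 lowers the level by 10·log₁₀ 13 = 11.139 dB: L₁ = 98 − 11.139.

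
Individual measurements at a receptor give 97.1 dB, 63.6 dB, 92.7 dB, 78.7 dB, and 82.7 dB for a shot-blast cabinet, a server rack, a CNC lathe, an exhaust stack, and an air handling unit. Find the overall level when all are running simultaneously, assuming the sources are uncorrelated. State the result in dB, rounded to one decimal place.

98.6 dB

Incoherent sources combine by intensity addition: L_total = 10·log₁₀(Σ 10^(L_i/10)).
Σ 10^(L/10) = 10^(97.1/10) + 10^(63.6/10) + 10^(92.7/10) + 10^(78.7/10) + 10^(82.7/10) = 7.253e+09.
L_total = 10·log₁₀(7.253e+09) = 98.61 dB.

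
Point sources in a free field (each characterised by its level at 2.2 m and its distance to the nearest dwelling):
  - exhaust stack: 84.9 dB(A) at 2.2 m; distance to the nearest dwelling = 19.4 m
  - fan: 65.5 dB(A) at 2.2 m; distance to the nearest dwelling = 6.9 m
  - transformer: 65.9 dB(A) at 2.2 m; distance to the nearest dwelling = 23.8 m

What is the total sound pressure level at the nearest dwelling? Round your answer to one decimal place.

Apply inverse-square spreading to bring every level to the receiver, then sum 10^(L/10).
exhaust stack: 84.9 − 20·log₁₀(19.4/2.2) = 84.9 − 18.91 = 65.99 dB(A).
fan: 65.5 − 20·log₁₀(6.9/2.2) = 65.5 − 9.93 = 55.57 dB(A).
transformer: 65.9 − 20·log₁₀(23.8/2.2) = 65.9 − 20.68 = 45.22 dB(A).
Σ 10^(L/10) = 4.368e+06 → L_total = 10·log₁₀(4.368e+06) = 66.40 dB(A).

66.4 dB(A)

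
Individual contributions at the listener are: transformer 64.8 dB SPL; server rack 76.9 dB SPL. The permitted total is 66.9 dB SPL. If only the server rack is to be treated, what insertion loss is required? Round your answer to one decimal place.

Fixed contribution from the other source: Σ 10^(L/10) = 10^(64.8/10) = 3.020e+06 (64.80 dB SPL).
To meet 66.9 dB SPL overall, the treated server rack may contribute at most 10^(66.9/10) − 3.020e+06 = 1.878e+06, i.e. 62.74 dB SPL.
So the server rack must be reduced from 76.9 to 62.74 dB SPL: IL = 14.16 dB.

14.2 dB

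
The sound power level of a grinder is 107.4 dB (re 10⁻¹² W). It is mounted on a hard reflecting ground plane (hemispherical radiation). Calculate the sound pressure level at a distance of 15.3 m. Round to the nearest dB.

Free-field hemispherical radiation: L_p = L_w − 10·log₁₀(2π·r²), r = 15.3 m.
2π·r² = 1471 m², 10·log₁₀ of that is 31.676 dB.
L_p = 107.4 − 31.676 = 75.72 dB.

76 dB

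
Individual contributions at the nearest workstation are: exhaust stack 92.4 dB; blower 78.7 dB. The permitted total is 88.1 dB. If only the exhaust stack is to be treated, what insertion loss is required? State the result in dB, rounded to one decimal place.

4.8 dB

The untreated sources together contribute 10^(78.7/10) = 7.413e+07, i.e. 78.70 dB.
The limit corresponds to 10^(88.1/10) = 6.457e+08; subtracting the fixed part leaves 5.715e+08 for the exhaust stack, i.e. 87.57 dB.
Required insertion loss = 92.4 − 87.57 = 4.83 dB.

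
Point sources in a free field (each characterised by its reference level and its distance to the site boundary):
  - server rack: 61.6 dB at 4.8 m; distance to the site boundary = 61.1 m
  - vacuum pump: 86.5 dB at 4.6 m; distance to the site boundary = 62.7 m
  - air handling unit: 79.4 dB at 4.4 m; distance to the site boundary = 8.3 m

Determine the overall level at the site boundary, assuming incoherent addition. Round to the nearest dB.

Propagate each source to the receiver with L = L_ref − 20·log₁₀(r/r_ref), then add intensities.
server rack: 61.6 − 20·log₁₀(61.1/4.8) = 61.6 − 22.10 = 39.50 dB.
vacuum pump: 86.5 − 20·log₁₀(62.7/4.6) = 86.5 − 22.69 = 63.81 dB.
air handling unit: 79.4 − 20·log₁₀(8.3/4.4) = 79.4 − 5.51 = 73.89 dB.
Σ 10^(L/10) = 2.689e+07 → L_total = 10·log₁₀(2.689e+07) = 74.30 dB.

74 dB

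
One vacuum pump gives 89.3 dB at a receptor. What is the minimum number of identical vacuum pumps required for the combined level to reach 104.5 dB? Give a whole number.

Need L₁ + 10·log₁₀ N ≥ 104.5, i.e. log₁₀ N ≥ 1.52.
N ≥ 10^(15.2/10) = 33.113, so N = 34.

34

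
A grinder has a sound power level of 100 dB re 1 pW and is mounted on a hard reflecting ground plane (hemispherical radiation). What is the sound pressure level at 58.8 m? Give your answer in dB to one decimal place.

L_p = L_w − 10·log₁₀(2π·r²) with r = 58.8 m.
2π·r² = 2.172e+04 m², 10·log₁₀ of that is 43.369 dB.
L_p = 100 − 43.369 = 56.63 dB.

56.6 dB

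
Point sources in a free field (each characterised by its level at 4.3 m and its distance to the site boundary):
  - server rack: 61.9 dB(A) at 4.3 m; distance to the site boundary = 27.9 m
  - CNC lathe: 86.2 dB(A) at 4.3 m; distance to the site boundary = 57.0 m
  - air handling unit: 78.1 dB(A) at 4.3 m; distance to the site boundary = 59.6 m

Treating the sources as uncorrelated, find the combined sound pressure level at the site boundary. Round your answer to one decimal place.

64.4 dB(A)

Propagate each source to the receiver with L = L_ref − 20·log₁₀(r/r_ref), then add intensities.
server rack: 61.9 − 20·log₁₀(27.9/4.3) = 61.9 − 16.24 = 45.66 dB(A).
CNC lathe: 86.2 − 20·log₁₀(57.0/4.3) = 86.2 − 22.45 = 63.75 dB(A).
air handling unit: 78.1 − 20·log₁₀(59.6/4.3) = 78.1 − 22.84 = 55.26 dB(A).
Σ 10^(L/10) = 2.745e+06 → L_total = 10·log₁₀(2.745e+06) = 64.39 dB(A).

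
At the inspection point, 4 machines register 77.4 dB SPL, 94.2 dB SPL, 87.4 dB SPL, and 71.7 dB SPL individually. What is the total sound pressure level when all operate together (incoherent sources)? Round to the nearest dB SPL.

Incoherent sources combine by intensity addition: L_total = 10·log₁₀(Σ 10^(L_i/10)).
Σ 10^(L/10) = 10^(77.4/10) + 10^(94.2/10) + 10^(87.4/10) + 10^(71.7/10) = 3.250e+09.
L_total = 10·log₁₀(3.250e+09) = 95.12 dB SPL.

95 dB SPL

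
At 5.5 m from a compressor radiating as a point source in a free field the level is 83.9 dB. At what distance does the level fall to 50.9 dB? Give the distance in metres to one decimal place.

245.7 m

Point-source spreading drops the level by 20·log₁₀(r₂/r₁); inverting, r₂/r₁ = 10^(ΔL/20).
r₂ = 5.5·10^((83.9−50.9)/20) = 5.5·10^(33.0/20) = 245.68 m.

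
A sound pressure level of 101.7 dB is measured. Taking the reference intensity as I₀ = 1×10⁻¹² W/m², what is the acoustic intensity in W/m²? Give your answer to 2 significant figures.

0.015 W/m²

I = I₀·10^(L/10) = 10⁻¹² × 10^(101.7/10) = 10^(-1.830).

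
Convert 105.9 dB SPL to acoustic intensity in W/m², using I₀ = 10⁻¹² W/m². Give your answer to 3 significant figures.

0.0389 W/m²

I/I₀ = 10^(105.9/10) = 3.89e+10, so I = 3.89e+10 × 10⁻¹² W/m².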